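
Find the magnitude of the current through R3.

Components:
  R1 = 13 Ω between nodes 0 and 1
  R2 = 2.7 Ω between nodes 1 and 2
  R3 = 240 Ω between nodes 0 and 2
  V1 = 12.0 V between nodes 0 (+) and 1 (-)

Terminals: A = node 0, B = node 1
Nodal analysis, taking node 1 as the 0 V reference.
Source V1 fixes V_0 = 12 V.
KCL at each unknown node (sum of currents leaving = 0; resistances in Ω):
  Node 2: (V_2 - 0)/2.7 + (V_2 - 12)/240 = 0
Collecting terms: 0.3745 × V_2 = 0.05  =>  V_2 = 0.1335 V
I_R3 = (V_0 - V_2)/R3 = (12 - 0.1335)/240 = 0.04944 A
|I_R3| = 0.04944 A

Final answer: |I_R3| = 0.04944 A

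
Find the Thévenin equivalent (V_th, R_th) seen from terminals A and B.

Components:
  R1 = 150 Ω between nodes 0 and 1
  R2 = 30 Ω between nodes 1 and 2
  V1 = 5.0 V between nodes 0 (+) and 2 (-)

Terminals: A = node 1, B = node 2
Step 1 — V_th is the open-circuit voltage V_A - V_B (nothing connected across the terminals).
Nodal analysis, taking node 2 as the 0 V reference.
Source V1 fixes V_0 = 5 V.
KCL at each unknown node (sum of currents leaving = 0; resistances in Ω):
  Node 1: (V_1 - 5)/150 + (V_1 - 0)/30 = 0
Collecting terms: 0.04 × V_1 = 0.03333  =>  V_1 = 0.8333 V
V_th = V_1 - V_2 = 0.8333 - 0 = 0.8333 V
Step 2 — R_th: zero the source — replace V1 by a short circuit (node 2 merges into node 0) — and find the resistance seen between A (node 1) and B (node 0).
Reduce the network between node 1 (A) and node 0 (B) by series/parallel combination:
  Rp1 = R1 ‖ R2 (parallel, both between nodes 0 and 1) = 1/(1/150 + 1/30) = 25 Ω
R_th = 25 Ω

Final answer: V_th = 0.8333 V, R_th = 25 Ω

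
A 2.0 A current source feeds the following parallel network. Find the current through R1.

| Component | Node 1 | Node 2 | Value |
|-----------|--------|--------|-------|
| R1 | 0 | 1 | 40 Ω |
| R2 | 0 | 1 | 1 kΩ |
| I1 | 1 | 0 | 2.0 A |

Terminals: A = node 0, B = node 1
All resistors sit directly between nodes 0 and 1, so they are in parallel and share one voltage V; the full source current 2 A splits among them.
1/R_par = 1/40 + 1/1000 = 0.026 S  =>  R_par = 38.46 Ω
V = I × R_par = 2 × 38.46 = 76.92 V
I_R1 = V/R1 = 76.92/40 = 1.923 A

Final answer: 1.923 A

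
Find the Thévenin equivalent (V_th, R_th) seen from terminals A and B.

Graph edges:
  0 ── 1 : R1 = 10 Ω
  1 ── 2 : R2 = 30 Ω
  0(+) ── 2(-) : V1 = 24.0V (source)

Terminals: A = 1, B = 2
Step 1 — V_th is the open-circuit voltage V_A - V_B (nothing connected across the terminals).
Nodal analysis, taking node 2 as the 0 V reference.
Source V1 fixes V_0 = 24 V.
KCL at each unknown node (sum of currents leaving = 0; resistances in Ω):
  Node 1: (V_1 - 24)/10 + (V_1 - 0)/30 = 0
Collecting terms: 0.1333 × V_1 = 2.4  =>  V_1 = 18 V
V_th = V_1 - V_2 = 18 - 0 = 18 V
Step 2 — R_th: zero the source — replace V1 by a short circuit (node 2 merges into node 0) — and find the resistance seen between A (node 1) and B (node 0).
Reduce the network between node 1 (A) and node 0 (B) by series/parallel combination:
  Rp1 = R1 ‖ R2 (parallel, both between nodes 0 and 1) = 1/(1/10 + 1/30) = 7.5 Ω
R_th = 7.5 Ω

Final answer: V_th = 18 V, R_th = 7.5 Ω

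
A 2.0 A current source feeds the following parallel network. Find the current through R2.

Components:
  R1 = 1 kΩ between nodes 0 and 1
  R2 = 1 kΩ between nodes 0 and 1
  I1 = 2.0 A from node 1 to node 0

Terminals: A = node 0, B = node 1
All resistors sit directly between nodes 0 and 1, so they are in parallel and share one voltage V; the full source current 2 A splits among them.
1/R_par = 1/1000 + 1/1000 = 0.002 S  =>  R_par = 500 Ω
V = I × R_par = 2 × 500 = 1000 V
I_R2 = V/R2 = 1000/1000 = 1 A

Final answer: 1 A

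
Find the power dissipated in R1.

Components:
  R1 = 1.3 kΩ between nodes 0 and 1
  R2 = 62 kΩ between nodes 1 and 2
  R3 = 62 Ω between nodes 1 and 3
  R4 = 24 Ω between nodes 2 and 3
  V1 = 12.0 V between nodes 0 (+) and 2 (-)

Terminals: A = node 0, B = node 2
Nodal analysis, taking node 2 as the 0 V reference.
Source V1 fixes V_0 = 12 V.
KCL at each unknown node (sum of currents leaving = 0; resistances in Ω):
  Node 1: (V_1 - 12)/1300 + (V_1 - 0)/62000 + (V_1 - V_3)/62 = 0
  Node 3: (V_3 - V_1)/62 + (V_3 - 0)/24 = 0
Collecting terms (coefficients in siemens):
  0.01691·V_1 - 0.01613·V_3 = 0.009231
  0.0578·V_3 - 0.01613·V_1 = 0
Determinant D = (0.01691)(0.0578) - (-0.01613)(-0.01613) = 0.0007174
V_1 = [(0.009231)(0.0578) - (-0.01613)(0)]/D = 0.7436 V
V_3 = [(0.01691)(0) - (0.009231)(-0.01613)]/D = 0.2075 V
I_R1 = (V_0 - V_1)/R1 = (12 - 0.7436)/1300 = 0.008659 A
P_R1 = I_R1² × R1 = (0.008659)² × 1300 = 0.09747 W

Final answer: 0.09747 W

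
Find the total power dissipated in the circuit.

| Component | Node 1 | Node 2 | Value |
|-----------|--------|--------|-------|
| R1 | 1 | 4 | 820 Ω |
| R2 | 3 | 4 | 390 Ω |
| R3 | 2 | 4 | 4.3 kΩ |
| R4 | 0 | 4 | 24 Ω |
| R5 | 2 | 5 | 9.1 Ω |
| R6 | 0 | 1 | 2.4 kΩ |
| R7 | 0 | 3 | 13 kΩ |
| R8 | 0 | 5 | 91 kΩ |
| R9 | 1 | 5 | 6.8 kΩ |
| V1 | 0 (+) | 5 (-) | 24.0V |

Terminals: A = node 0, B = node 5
Nodal analysis, taking node 5 as the 0 V reference.
Source V1 fixes V_0 = 24 V.
KCL at each unknown node (sum of currents leaving = 0; resistances in Ω):
  Node 1: (V_1 - V_4)/820 + (V_1 - 24)/2400 + (V_1 - 0)/6800 = 0
  Node 2: (V_2 - V_4)/4300 + (V_2 - 0)/9.1 = 0
  Node 3: (V_3 - V_4)/390 + (V_3 - 24)/13000 = 0
  Node 4: (V_4 - V_1)/820 + (V_4 - V_3)/390 + (V_4 - V_2)/4300 + (V_4 - 24)/24 = 0
Collecting terms (coefficients in siemens):
  0.001783·V_1 - 0.00122·V_4 = 0.01
  0.1101·V_2 - 0.0002326·V_4 = 0
  0.002641·V_3 - 0.002564·V_4 = 0.001846
  0.04568·V_4 - 0.00122·V_1 - 0.0002326·V_2 - 0.002564·V_3 = 1
Solving these 4 simultaneous equations (Gaussian elimination) gives:
  V_1 = 21.89 V, V_2 = 0.05029 V, V_3 = 23.82 V, V_4 = 23.81 V
Power in each resistor, P = (ΔV)²/R:
  P_R1 = (21.89 - 23.81)²/820 = 0.004494 W
  P_R2 = (23.82 - 23.81)²/390 = 0.00000007726 W
  P_R3 = (0.05029 - 23.81)²/4300 = 0.1313 W
  P_R4 = (24 - 23.81)²/24 = 0.00148 W
  P_R5 = (0.05029 - 0)²/9.1 = 0.0002779 W
  P_R6 = (24 - 21.89)²/2400 = 0.001852 W
  P_R7 = (24 - 23.82)²/13000 = 0.000002575 W
  P_R8 = (24 - 0)²/91000 = 0.00633 W
  P_R9 = (21.89 - 0)²/6800 = 0.07048 W
P_total = P_R1 + P_R2 + P_R3 + P_R4 + P_R5 + P_R6 + P_R7 + P_R8 + P_R9 = 0.2162 W

Final answer: 0.2162 W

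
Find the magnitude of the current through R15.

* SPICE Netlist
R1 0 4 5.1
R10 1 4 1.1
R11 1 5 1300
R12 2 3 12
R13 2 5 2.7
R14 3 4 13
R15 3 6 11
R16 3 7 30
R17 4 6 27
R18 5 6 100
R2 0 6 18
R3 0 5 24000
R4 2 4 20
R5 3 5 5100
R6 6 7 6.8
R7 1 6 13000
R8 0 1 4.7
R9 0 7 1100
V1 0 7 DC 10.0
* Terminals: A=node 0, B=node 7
Nodal analysis, taking node 7 as the 0 V reference.
Source V1 fixes V_0 = 10 V.
KCL at each unknown node (sum of currents leaving = 0; resistances in Ω):
  Node 1: (V_1 - V_6)/13000 + (V_1 - 10)/4.7 + (V_1 - V_4)/1.1 + (V_1 - V_5)/1300 = 0
  Node 2: (V_2 - V_4)/20 + (V_2 - V_3)/12 + (V_2 - V_5)/2.7 = 0
  Node 3: (V_3 - V_5)/5100 + (V_3 - V_2)/12 + (V_3 - V_4)/13 + (V_3 - V_6)/11 + (V_3 - 0)/30 = 0
  Node 4: (V_4 - 10)/5.1 + (V_4 - V_2)/20 + (V_4 - V_1)/1.1 + (V_4 - V_3)/13 + (V_4 - V_6)/27 = 0
  Node 5: (V_5 - 10)/24000 + (V_5 - V_3)/5100 + (V_5 - V_1)/1300 + (V_5 - V_2)/2.7 + (V_5 - V_6)/100 = 0
  Node 6: (V_6 - 10)/18 + (V_6 - 0)/6.8 + (V_6 - V_1)/13000 + (V_6 - V_3)/11 + (V_6 - V_4)/27 + (V_6 - V_5)/100 = 0
Collecting terms (coefficients in siemens):
  1.123·V_1 - 0.9091·V_4 - 0.0007692·V_5 - 0.00007692·V_6 = 2.128
  0.5037·V_2 - 0.08333·V_3 - 0.05·V_4 - 0.3704·V_5 = 0
  0.2847·V_3 - 0.08333·V_2 - 0.07692·V_4 - 0.0001961·V_5 - 0.09091·V_6 = 0
  1.269·V_4 - 0.9091·V_1 - 0.05·V_2 - 0.07692·V_3 - 0.03704·V_6 = 1.961
  0.3814·V_5 - 0.0007692·V_1 - 0.3704·V_2 - 0.0001961·V_3 - 0.01·V_6 = 0.0004167
  0.3406·V_6 - 0.00007692·V_1 - 0.09091·V_3 - 0.03704·V_4 - 0.01·V_5 = 0.5556
Solving these 6 simultaneous equations (Gaussian elimination) gives:
  V_1 = 8.904 V, V_2 = 6.612 V, V_3 = 5.641 V, V_4 = 8.65 V
  V_5 = 6.555 V, V_6 = 4.271 V
I_R15 = (V_3 - V_6)/R15 = (5.641 - 4.271)/11 = 0.1245 A
|I_R15| = 0.1245 A

Final answer: |I_R15| = 0.1245 A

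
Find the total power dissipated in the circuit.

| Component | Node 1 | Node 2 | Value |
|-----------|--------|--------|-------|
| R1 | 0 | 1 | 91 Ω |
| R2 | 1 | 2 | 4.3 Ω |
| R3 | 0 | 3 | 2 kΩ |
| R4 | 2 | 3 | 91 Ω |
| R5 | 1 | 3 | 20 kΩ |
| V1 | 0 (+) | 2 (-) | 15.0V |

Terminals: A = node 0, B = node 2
Nodal analysis, taking node 2 as the 0 V reference.
Source V1 fixes V_0 = 15 V.
KCL at each unknown node (sum of currents leaving = 0; resistances in Ω):
  Node 1: (V_1 - 15)/91 + (V_1 - 0)/4.3 + (V_1 - V_3)/20000 = 0
  Node 3: (V_3 - 15)/2000 + (V_3 - 0)/91 + (V_3 - V_1)/20000 = 0
Collecting terms (coefficients in siemens):
  0.2436·V_1 - 0.00005·V_3 = 0.1648
  0.01154·V_3 - 0.00005·V_1 = 0.0075
Determinant D = (0.2436)(0.01154) - (-0.00005)(-0.00005) = 0.002811
V_1 = [(0.1648)(0.01154) - (-0.00005)(0.0075)]/D = 0.6768 V
V_3 = [(0.2436)(0.0075) - (0.1648)(-0.00005)]/D = 0.6529 V
Power in each resistor, P = (ΔV)²/R:
  P_R1 = (15 - 0.6768)²/91 = 2.254 W
  P_R2 = (0.6768 - 0)²/4.3 = 0.1065 W
  P_R3 = (15 - 0.6529)²/2000 = 0.1029 W
  P_R4 = (0 - 0.6529)²/91 = 0.004684 W
  P_R5 = (0.6768 - 0.6529)²/20000 = 0.00000002857 W
P_total = P_R1 + P_R2 + P_R3 + P_R4 + P_R5 = 2.469 W

Final answer: 2.469 W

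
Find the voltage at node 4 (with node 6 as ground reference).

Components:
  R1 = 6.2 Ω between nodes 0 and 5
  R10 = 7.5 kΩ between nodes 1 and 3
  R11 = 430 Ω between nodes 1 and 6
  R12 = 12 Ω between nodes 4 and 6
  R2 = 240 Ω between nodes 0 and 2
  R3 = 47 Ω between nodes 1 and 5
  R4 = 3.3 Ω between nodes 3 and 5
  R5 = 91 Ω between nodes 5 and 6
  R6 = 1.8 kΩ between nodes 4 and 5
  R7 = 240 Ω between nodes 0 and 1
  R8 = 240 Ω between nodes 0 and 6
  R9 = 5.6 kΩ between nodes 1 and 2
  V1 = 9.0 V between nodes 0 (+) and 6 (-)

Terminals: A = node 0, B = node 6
Nodal analysis, taking node 6 as the 0 V reference.
Source V1 fixes V_0 = 9 V.
KCL at each unknown node (sum of currents leaving = 0; resistances in Ω):
  Node 1: (V_1 - V_5)/47 + (V_1 - 9)/240 + (V_1 - V_2)/5600 + (V_1 - V_3)/7500 + (V_1 - 0)/430 = 0
  Node 2: (V_2 - 9)/240 + (V_2 - V_1)/5600 = 0
  Node 3: (V_3 - V_5)/3.3 + (V_3 - V_1)/7500 = 0
  Node 4: (V_4 - V_5)/1800 + (V_4 - 0)/12 = 0
  Node 5: (V_5 - 9)/6.2 + (V_5 - V_1)/47 + (V_5 - V_3)/3.3 + (V_5 - 0)/91 + (V_5 - V_4)/1800 = 0
Collecting terms (coefficients in siemens):
  0.02808·V_1 - 0.0001786·V_2 - 0.0001333·V_3 - 0.02128·V_5 = 0.0375
  0.004345·V_2 - 0.0001786·V_1 = 0.0375
  0.3032·V_3 - 0.0001333·V_1 - 0.303·V_5 = 0
  0.08389·V_4 - 0.0005556·V_5 = 0
  0.4971·V_5 - 0.02128·V_1 - 0.303·V_3 - 0.0005556·V_4 = 1.452
Solving these 5 simultaneous equations (Gaussian elimination) gives:
  V_1 = 7.741 V, V_2 = 8.948 V, V_3 = 8.326 V, V_4 = 0.05514 V
  V_5 = 8.326 V
The requested potential is V_4 = 0.05514 V.

Final answer: V_4 = 0.05514 V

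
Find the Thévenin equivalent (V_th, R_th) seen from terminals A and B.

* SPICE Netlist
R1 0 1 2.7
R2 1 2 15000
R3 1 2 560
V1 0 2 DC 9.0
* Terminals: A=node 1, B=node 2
Step 1 — V_th is the open-circuit voltage V_A - V_B (nothing connected across the terminals).
Nodal analysis, taking node 2 as the 0 V reference.
Source V1 fixes V_0 = 9 V.
KCL at each unknown node (sum of currents leaving = 0; resistances in Ω):
  Node 1: (V_1 - 9)/2.7 + (V_1 - 0)/15000 + (V_1 - 0)/560 = 0
Collecting terms: 0.3722 × V_1 = 3.333  =>  V_1 = 8.955 V
V_th = V_1 - V_2 = 8.955 - 0 = 8.955 V
Step 2 — R_th: zero the source — replace V1 by a short circuit (node 2 merges into node 0) — and find the resistance seen between A (node 1) and B (node 0).
Reduce the network between node 1 (A) and node 0 (B) by series/parallel combination:
  Rp1 = R1 ‖ R2 ‖ R3 (parallel, all between nodes 0 and 1) = 1/(1/2.7 + 1/15000 + 1/560) = 2.687 Ω
R_th = 2.687 Ω

Final answer: V_th = 8.955 V, R_th = 2.687 Ω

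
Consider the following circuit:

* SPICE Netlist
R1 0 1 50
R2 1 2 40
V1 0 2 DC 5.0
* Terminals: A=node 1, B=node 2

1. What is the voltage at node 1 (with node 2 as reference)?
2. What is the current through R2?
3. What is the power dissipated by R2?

Nodal analysis, taking node 2 as the 0 V reference.
Source V1 fixes V_0 = 5 V.
KCL at each unknown node (sum of currents leaving = 0; resistances in Ω):
  Node 1: (V_1 - 5)/50 + (V_1 - 0)/40 = 0
Collecting terms: 0.045 × V_1 = 0.1  =>  V_1 = 2.222 V
Part 1:
  Read off the nodal solution: V_1 = 2.222 V
Part 2:
  I_R2 = (V_1 - V_2)/R2 = (2.222 - 0)/40 = 0.05556 A
  Magnitude: I_R2 = 0.05556 A
Part 3:
  I_R2 = (V_1 - V_2)/R2 = (2.222 - 0)/40 = 0.05556 A
  P_R2 = I_R2² × R2 = (0.05556)² × 40 = 0.1235 W

Final answers:
1. V_1 = 2.222 V
2. I_R2 = 0.05556 A
3. P_R2 = 0.1235 W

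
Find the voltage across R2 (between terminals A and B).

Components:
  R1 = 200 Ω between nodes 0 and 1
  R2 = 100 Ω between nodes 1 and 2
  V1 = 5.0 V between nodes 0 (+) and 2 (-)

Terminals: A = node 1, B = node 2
R1 and R2 are in series across V1 (node 0 → node 1 → node 2), and the output A–B is taken across R2, so this is a voltage divider.
Series current: I = V1/(R1 + R2) = 5/(200 + 100) = 5/300 = 0.01667 A
V_R2 = I × R2 = V1 × R2/(R1 + R2) = 5 × 100/300 = 1.667 V

Final answer: 1.667 V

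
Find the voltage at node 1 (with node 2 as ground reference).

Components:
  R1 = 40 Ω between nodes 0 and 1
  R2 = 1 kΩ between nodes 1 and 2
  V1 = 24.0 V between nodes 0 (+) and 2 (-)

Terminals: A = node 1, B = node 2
Nodal analysis, taking node 2 as the 0 V reference.
Source V1 fixes V_0 = 24 V.
KCL at each unknown node (sum of currents leaving = 0; resistances in Ω):
  Node 1: (V_1 - 24)/40 + (V_1 - 0)/1000 = 0
Collecting terms: 0.026 × V_1 = 0.6  =>  V_1 = 23.08 V
The requested potential is V_1 = 23.08 V.

Final answer: V_1 = 23.08 V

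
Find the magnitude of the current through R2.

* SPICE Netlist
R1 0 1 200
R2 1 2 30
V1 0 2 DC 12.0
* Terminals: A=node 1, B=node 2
Nodal analysis, taking node 2 as the 0 V reference.
Source V1 fixes V_0 = 12 V.
KCL at each unknown node (sum of currents leaving = 0; resistances in Ω):
  Node 1: (V_1 - 12)/200 + (V_1 - 0)/30 = 0
Collecting terms: 0.03833 × V_1 = 0.06  =>  V_1 = 1.565 V
I_R2 = (V_1 - V_2)/R2 = (1.565 - 0)/30 = 0.05217 A
|I_R2| = 0.05217 A

Final answer: |I_R2| = 0.05217 A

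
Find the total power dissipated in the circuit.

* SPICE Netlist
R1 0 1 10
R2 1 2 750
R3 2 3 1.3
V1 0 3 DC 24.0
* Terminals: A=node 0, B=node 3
Nodal analysis, taking node 3 as the 0 V reference.
Source V1 fixes V_0 = 24 V.
KCL at each unknown node (sum of currents leaving = 0; resistances in Ω):
  Node 1: (V_1 - 24)/10 + (V_1 - V_2)/750 = 0
  Node 2: (V_2 - V_1)/750 + (V_2 - 0)/1.3 = 0
Collecting terms (coefficients in siemens):
  0.1013·V_1 - 0.001333·V_2 = 2.4
  0.7706·V_2 - 0.001333·V_1 = 0
Determinant D = (0.1013)(0.7706) - (-0.001333)(-0.001333) = 0.07808
V_1 = [(2.4)(0.7706) - (-0.001333)(0)]/D = 23.68 V
V_2 = [(0.1013)(0) - (2.4)(-0.001333)]/D = 0.04098 V
Power in each resistor, P = (ΔV)²/R:
  P_R1 = (24 - 23.68)²/10 = 0.009938 W
  P_R2 = (23.68 - 0.04098)²/750 = 0.7454 W
  P_R3 = (0.04098 - 0)²/1.3 = 0.001292 W
P_total = P_R1 + P_R2 + P_R3 = 0.7566 W

Final answer: 0.7566 W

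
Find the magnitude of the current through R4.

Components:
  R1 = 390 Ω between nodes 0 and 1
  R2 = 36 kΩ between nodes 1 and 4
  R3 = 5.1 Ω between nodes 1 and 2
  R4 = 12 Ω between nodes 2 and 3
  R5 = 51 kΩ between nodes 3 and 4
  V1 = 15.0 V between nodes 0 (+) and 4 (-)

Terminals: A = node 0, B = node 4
Nodal analysis, taking node 4 as the 0 V reference.
Source V1 fixes V_0 = 15 V.
KCL at each unknown node (sum of currents leaving = 0; resistances in Ω):
  Node 1: (V_1 - 15)/390 + (V_1 - 0)/36000 + (V_1 - V_2)/5.1 = 0
  Node 2: (V_2 - V_1)/5.1 + (V_2 - V_3)/12 = 0
  Node 3: (V_3 - V_2)/12 + (V_3 - 0)/51000 = 0
Collecting terms (coefficients in siemens):
  0.1987·V_1 - 0.1961·V_2 = 0.03846
  0.2794·V_2 - 0.1961·V_1 - 0.08333·V_3 = 0
  0.08335·V_3 - 0.08333·V_2 = 0
Solving these 3 simultaneous equations (Gaussian elimination) gives:
  V_1 = 14.73 V, V_2 = 14.73 V, V_3 = 14.72 V
I_R4 = (V_2 - V_3)/R4 = (14.73 - 14.72)/12 = 0.0002887 A
|I_R4| = 0.0002887 A

Final answer: |I_R4| = 0.0002887 A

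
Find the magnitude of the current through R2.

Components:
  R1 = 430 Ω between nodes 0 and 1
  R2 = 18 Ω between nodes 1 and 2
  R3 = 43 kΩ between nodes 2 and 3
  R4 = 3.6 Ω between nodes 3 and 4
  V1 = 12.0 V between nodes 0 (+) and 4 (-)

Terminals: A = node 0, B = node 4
Nodal analysis, taking node 4 as the 0 V reference.
Source V1 fixes V_0 = 12 V.
KCL at each unknown node (sum of currents leaving = 0; resistances in Ω):
  Node 1: (V_1 - 12)/430 + (V_1 - V_2)/18 = 0
  Node 2: (V_2 - V_1)/18 + (V_2 - V_3)/43000 = 0
  Node 3: (V_3 - V_2)/43000 + (V_3 - 0)/3.6 = 0
Collecting terms (coefficients in siemens):
  0.05788·V_1 - 0.05556·V_2 = 0.02791
  0.05558·V_2 - 0.05556·V_1 - 0.00002326·V_3 = 0
  0.2778·V_3 - 0.00002326·V_2 = 0
Solving these 3 simultaneous equations (Gaussian elimination) gives:
  V_1 = 11.88 V, V_2 = 11.88 V, V_3 = 0.0009942 V
I_R2 = (V_1 - V_2)/R2 = (11.88 - 11.88)/18 = 0.0002762 A
|I_R2| = 0.0002762 A

Final answer: |I_R2| = 0.0002762 A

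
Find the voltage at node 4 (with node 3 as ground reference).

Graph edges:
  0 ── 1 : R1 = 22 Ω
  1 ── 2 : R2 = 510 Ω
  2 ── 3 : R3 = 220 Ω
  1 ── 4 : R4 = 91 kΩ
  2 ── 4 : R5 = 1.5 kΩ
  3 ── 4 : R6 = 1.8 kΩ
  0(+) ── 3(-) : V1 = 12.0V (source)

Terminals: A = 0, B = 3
Nodal analysis, taking node 3 as the 0 V reference.
Source V1 fixes V_0 = 12 V.
KCL at each unknown node (sum of currents leaving = 0; resistances in Ω):
  Node 1: (V_1 - 12)/22 + (V_1 - V_2)/510 + (V_1 - V_4)/91000 = 0
  Node 2: (V_2 - V_1)/510 + (V_2 - 0)/220 + (V_2 - V_4)/1500 = 0
  Node 4: (V_4 - V_1)/91000 + (V_4 - V_2)/1500 + (V_4 - 0)/1800 = 0
Collecting terms (coefficients in siemens):
  0.04743·V_1 - 0.001961·V_2 - 0.00001099·V_4 = 0.5455
  0.007173·V_2 - 0.001961·V_1 - 0.0006667·V_4 = 0
  0.001233·V_4 - 0.00001099·V_1 - 0.0006667·V_2 = 0
Solving these 3 simultaneous equations (Gaussian elimination) gives:
  V_1 = 11.64 V, V_2 = 3.361 V, V_4 = 1.92 V
The requested potential is V_4 = 1.92 V.

Final answer: V_4 = 1.92 V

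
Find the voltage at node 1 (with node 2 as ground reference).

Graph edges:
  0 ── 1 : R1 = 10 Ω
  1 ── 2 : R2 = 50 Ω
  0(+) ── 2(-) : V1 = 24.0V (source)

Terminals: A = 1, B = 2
Nodal analysis, taking node 2 as the 0 V reference.
Source V1 fixes V_0 = 24 V.
KCL at each unknown node (sum of currents leaving = 0; resistances in Ω):
  Node 1: (V_1 - 24)/10 + (V_1 - 0)/50 = 0
Collecting terms: 0.12 × V_1 = 2.4  =>  V_1 = 20 V
The requested potential is V_1 = 20 V.

Final answer: V_1 = 20 V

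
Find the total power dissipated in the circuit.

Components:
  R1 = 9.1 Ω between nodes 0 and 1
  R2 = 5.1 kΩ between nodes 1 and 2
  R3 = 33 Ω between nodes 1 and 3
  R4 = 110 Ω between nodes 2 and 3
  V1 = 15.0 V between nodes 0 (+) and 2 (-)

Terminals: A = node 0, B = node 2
Nodal analysis, taking node 2 as the 0 V reference.
Source V1 fixes V_0 = 15 V.
KCL at each unknown node (sum of currents leaving = 0; resistances in Ω):
  Node 1: (V_1 - 15)/9.1 + (V_1 - 0)/5100 + (V_1 - V_3)/33 = 0
  Node 3: (V_3 - V_1)/33 + (V_3 - 0)/110 = 0
Collecting terms (coefficients in siemens):
  0.1404·V_1 - 0.0303·V_3 = 1.648
  0.03939·V_3 - 0.0303·V_1 = 0
Determinant D = (0.1404)(0.03939) - (-0.0303)(-0.0303) = 0.004612
V_1 = [(1.648)(0.03939) - (-0.0303)(0)]/D = 14.08 V
V_3 = [(0.1404)(0) - (1.648)(-0.0303)]/D = 10.83 V
Power in each resistor, P = (ΔV)²/R:
  P_R1 = (15 - 14.08)²/9.1 = 0.09322 W
  P_R2 = (14.08 - 0)²/5100 = 0.03887 W
  P_R3 = (14.08 - 10.83)²/33 = 0.3199 W
  P_R4 = (0 - 10.83)²/110 = 1.066 W
P_total = P_R1 + P_R2 + P_R3 + P_R4 = 1.518 W

Final answer: 1.518 W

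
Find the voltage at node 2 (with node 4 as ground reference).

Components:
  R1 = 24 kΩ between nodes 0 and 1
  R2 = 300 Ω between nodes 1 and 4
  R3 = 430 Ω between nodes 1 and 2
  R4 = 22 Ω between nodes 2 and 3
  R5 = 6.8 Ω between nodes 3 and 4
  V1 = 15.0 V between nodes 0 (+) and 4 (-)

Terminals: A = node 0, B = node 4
Nodal analysis, taking node 4 as the 0 V reference.
Source V1 fixes V_0 = 15 V.
KCL at each unknown node (sum of currents leaving = 0; resistances in Ω):
  Node 1: (V_1 - 15)/24000 + (V_1 - 0)/300 + (V_1 - V_2)/430 = 0
  Node 2: (V_2 - V_1)/430 + (V_2 - V_3)/22 = 0
  Node 3: (V_3 - V_2)/22 + (V_3 - 0)/6.8 = 0
Collecting terms (coefficients in siemens):
  0.005701·V_1 - 0.002326·V_2 = 0.000625
  0.04778·V_2 - 0.002326·V_1 - 0.04545·V_3 = 0
  0.1925·V_3 - 0.04545·V_2 = 0
Solving these 3 simultaneous equations (Gaussian elimination) gives:
  V_1 = 0.1125 V, V_2 = 0.007063 V, V_3 = 0.001668 V
The requested potential is V_2 = 0.007063 V.

Final answer: V_2 = 0.007063 V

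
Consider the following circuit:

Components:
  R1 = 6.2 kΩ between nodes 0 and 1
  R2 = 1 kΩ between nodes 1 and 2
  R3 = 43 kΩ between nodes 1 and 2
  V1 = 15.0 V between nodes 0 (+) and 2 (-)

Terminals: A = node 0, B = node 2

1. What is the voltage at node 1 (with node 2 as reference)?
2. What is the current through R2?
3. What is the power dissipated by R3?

Nodal analysis, taking node 2 as the 0 V reference.
Source V1 fixes V_0 = 15 V.
KCL at each unknown node (sum of currents leaving = 0; resistances in Ω):
  Node 1: (V_1 - 15)/6200 + (V_1 - 0)/1000 + (V_1 - 0)/43000 = 0
Collecting terms: 0.001185 × V_1 = 0.002419  =>  V_1 = 2.042 V
Part 1:
  Read off the nodal solution: V_1 = 2.042 V
Part 2:
  I_R2 = (V_1 - V_2)/R2 = (2.042 - 0)/1000 = 0.002042 A
  Magnitude: I_R2 = 0.002042 A
Part 3:
  I_R3 = (V_1 - V_2)/R3 = (2.042 - 0)/43000 = 0.0000475 A
  P_R3 = I_R3² × R3 = (0.0000475)² × 43000 = 0.00009701 W

Final answers:
1. V_1 = 2.042 V
2. I_R2 = 0.002042 A
3. P_R3 = 9.701e-05 W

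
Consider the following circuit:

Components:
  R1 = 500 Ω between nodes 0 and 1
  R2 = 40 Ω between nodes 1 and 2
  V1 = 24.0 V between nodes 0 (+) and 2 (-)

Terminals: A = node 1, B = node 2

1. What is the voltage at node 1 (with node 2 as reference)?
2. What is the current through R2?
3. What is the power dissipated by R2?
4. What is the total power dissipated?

Nodal analysis, taking node 2 as the 0 V reference.
Source V1 fixes V_0 = 24 V.
KCL at each unknown node (sum of currents leaving = 0; resistances in Ω):
  Node 1: (V_1 - 24)/500 + (V_1 - 0)/40 = 0
Collecting terms: 0.027 × V_1 = 0.048  =>  V_1 = 1.778 V
Part 1:
  Read off the nodal solution: V_1 = 1.778 V
Part 2:
  I_R2 = (V_1 - V_2)/R2 = (1.778 - 0)/40 = 0.04444 A
  Magnitude: I_R2 = 0.04444 A
Part 3:
  I_R2 = (V_1 - V_2)/R2 = (1.778 - 0)/40 = 0.04444 A
  P_R2 = I_R2² × R2 = (0.04444)² × 40 = 0.07901 W
Part 4:
  Power in each resistor, P = (ΔV)²/R:
    P_R1 = (24 - 1.778)²/500 = 0.9877 W
    P_R2 = (1.778 - 0)²/40 = 0.07901 W
  P_total = P_R1 + P_R2 = 1.067 W

Final answers:
1. V_1 = 1.778 V
2. I_R2 = 0.04444 A
3. P_R2 = 0.07901 W
4. P_total = 1.067 W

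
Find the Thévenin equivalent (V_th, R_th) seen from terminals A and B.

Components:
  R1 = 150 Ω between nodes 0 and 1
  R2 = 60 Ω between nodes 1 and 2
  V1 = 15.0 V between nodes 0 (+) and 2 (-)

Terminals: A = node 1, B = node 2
Step 1 — V_th is the open-circuit voltage V_A - V_B (nothing connected across the terminals).
Nodal analysis, taking node 2 as the 0 V reference.
Source V1 fixes V_0 = 15 V.
KCL at each unknown node (sum of currents leaving = 0; resistances in Ω):
  Node 1: (V_1 - 15)/150 + (V_1 - 0)/60 = 0
Collecting terms: 0.02333 × V_1 = 0.1  =>  V_1 = 4.286 V
V_th = V_1 - V_2 = 4.286 - 0 = 4.286 V
Step 2 — R_th: zero the source — replace V1 by a short circuit (node 2 merges into node 0) — and find the resistance seen between A (node 1) and B (node 0).
Reduce the network between node 1 (A) and node 0 (B) by series/parallel combination:
  Rp1 = R1 ‖ R2 (parallel, both between nodes 0 and 1) = 1/(1/150 + 1/60) = 42.86 Ω
R_th = 42.86 Ω

Final answer: V_th = 4.286 V, R_th = 42.86 Ω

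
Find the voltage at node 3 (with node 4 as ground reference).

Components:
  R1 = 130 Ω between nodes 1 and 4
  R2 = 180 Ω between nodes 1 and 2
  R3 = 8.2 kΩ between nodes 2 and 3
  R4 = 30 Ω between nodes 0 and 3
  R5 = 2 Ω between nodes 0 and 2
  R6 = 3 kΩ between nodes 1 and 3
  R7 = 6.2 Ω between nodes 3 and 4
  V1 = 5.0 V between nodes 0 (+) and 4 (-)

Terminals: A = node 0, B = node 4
Nodal analysis, taking node 4 as the 0 V reference.
Source V1 fixes V_0 = 5 V.
KCL at each unknown node (sum of currents leaving = 0; resistances in Ω):
  Node 1: (V_1 - 0)/130 + (V_1 - V_2)/180 + (V_1 - V_3)/3000 = 0
  Node 2: (V_2 - V_1)/180 + (V_2 - V_3)/8200 + (V_2 - 5)/2 = 0
  Node 3: (V_3 - V_2)/8200 + (V_3 - 5)/30 + (V_3 - V_1)/3000 + (V_3 - 0)/6.2 = 0
Collecting terms (coefficients in siemens):
  0.01358·V_1 - 0.005556·V_2 - 0.0003333·V_3 = 0
  0.5057·V_2 - 0.005556·V_1 - 0.000122·V_3 = 2.5
  0.1951·V_3 - 0.0003333·V_1 - 0.000122·V_2 = 0.1667
Solving these 3 simultaneous equations (Gaussian elimination) gives:
  V_1 = 2.053 V, V_2 = 4.967 V, V_3 = 0.861 V
The requested potential is V_3 = 0.861 V.

Final answer: V_3 = 0.861 V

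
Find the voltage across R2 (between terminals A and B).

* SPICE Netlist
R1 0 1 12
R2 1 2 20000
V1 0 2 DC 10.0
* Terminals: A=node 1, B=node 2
R1 and R2 are in series across V1 (node 0 → node 1 → node 2), and the output A–B is taken across R2, so this is a voltage divider.
Series current: I = V1/(R1 + R2) = 10/(12 + 20000) = 10/20010 = 0.0004997 A
V_R2 = I × R2 = V1 × R2/(R1 + R2) = 10 × 20000/20010 = 9.994 V

Final answer: 9.994 V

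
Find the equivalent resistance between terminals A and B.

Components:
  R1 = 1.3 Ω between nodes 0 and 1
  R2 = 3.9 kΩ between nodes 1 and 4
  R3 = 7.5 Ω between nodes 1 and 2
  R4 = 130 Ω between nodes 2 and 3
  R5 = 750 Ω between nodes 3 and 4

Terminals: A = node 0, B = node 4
Reduce the network between node 0 (A) and node 4 (B) by series/parallel combination:
  Rs1 = R3 + R4 (series, joined only at node 2) = 7.5 + 130 = 137.5 Ω
  Rs2 = R5 + Rs1 (series, joined only at node 3) = 750 + 137.5 = 887.5 Ω
  Rp1 = R2 ‖ Rs2 (parallel, both between nodes 1 and 4) = 1/(1/3900 + 1/887.5) = 723 Ω
  Rs3 = R1 + Rp1 (series, joined only at node 1) = 1.3 + 723 = 724.3 Ω
R_eq = 724.3 Ω

Final answer: 724.3 Ω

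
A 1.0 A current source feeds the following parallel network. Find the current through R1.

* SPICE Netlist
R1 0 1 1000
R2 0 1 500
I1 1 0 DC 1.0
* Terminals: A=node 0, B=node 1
All resistors sit directly between nodes 0 and 1, so they are in parallel and share one voltage V; the full source current 1 A splits among them.
1/R_par = 1/1000 + 1/500 = 0.003 S  =>  R_par = 333.3 Ω
V = I × R_par = 1 × 333.3 = 333.3 V
I_R1 = V/R1 = 333.3/1000 = 0.3333 A

Final answer: 0.3333 A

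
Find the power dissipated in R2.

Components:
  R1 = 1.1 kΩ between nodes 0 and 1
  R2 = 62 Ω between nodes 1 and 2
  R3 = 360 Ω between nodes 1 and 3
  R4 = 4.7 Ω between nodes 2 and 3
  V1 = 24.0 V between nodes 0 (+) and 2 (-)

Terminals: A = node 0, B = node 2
Nodal analysis, taking node 2 as the 0 V reference.
Source V1 fixes V_0 = 24 V.
KCL at each unknown node (sum of currents leaving = 0; resistances in Ω):
  Node 1: (V_1 - 24)/1100 + (V_1 - 0)/62 + (V_1 - V_3)/360 = 0
  Node 3: (V_3 - V_1)/360 + (V_3 - 0)/4.7 = 0
Collecting terms (coefficients in siemens):
  0.01982·V_1 - 0.002778·V_3 = 0.02182
  0.2155·V_3 - 0.002778·V_1 = 0
Determinant D = (0.01982)(0.2155) - (-0.002778)(-0.002778) = 0.004263
V_1 = [(0.02182)(0.2155) - (-0.002778)(0)]/D = 1.103 V
V_3 = [(0.01982)(0) - (0.02182)(-0.002778)]/D = 0.01422 V
I_R2 = (V_1 - V_2)/R2 = (1.103 - 0)/62 = 0.01779 A
P_R2 = I_R2² × R2 = (0.01779)² × 62 = 0.01962 W

Final answer: 0.01962 W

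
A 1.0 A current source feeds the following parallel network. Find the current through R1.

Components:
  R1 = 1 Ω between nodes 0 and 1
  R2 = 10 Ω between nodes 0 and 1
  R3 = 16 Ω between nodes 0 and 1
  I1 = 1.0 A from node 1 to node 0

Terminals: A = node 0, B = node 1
All resistors sit directly between nodes 0 and 1, so they are in parallel and share one voltage V; the full source current 1 A splits among them.
1/R_par = 1/1 + 1/10 + 1/16 = 1.163 S  =>  R_par = 0.8602 Ω
V = I × R_par = 1 × 0.8602 = 0.8602 V
I_R1 = V/R1 = 0.8602/1 = 0.8602 A

Final answer: 0.8602 A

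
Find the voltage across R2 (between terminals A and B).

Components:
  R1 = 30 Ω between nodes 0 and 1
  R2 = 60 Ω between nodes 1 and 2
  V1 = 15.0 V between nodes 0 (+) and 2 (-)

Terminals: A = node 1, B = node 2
R1 and R2 are in series across V1 (node 0 → node 1 → node 2), and the output A–B is taken across R2, so this is a voltage divider.
Series current: I = V1/(R1 + R2) = 15/(30 + 60) = 15/90 = 0.1667 A
V_R2 = I × R2 = V1 × R2/(R1 + R2) = 15 × 60/90 = 10 V

Final answer: 10 V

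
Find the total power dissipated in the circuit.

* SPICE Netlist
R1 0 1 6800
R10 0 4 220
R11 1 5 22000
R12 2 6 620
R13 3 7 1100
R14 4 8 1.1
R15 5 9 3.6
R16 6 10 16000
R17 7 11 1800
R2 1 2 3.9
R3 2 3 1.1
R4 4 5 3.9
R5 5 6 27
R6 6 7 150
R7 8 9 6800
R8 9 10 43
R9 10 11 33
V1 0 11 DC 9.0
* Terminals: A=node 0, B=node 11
Nodal analysis, taking node 11 as the 0 V reference.
Source V1 fixes V_0 = 9 V.
KCL at each unknown node (sum of currents leaving = 0; resistances in Ω):
  Node 1: (V_1 - 9)/6800 + (V_1 - V_2)/3.9 + (V_1 - V_5)/22000 = 0
  Node 2: (V_2 - V_1)/3.9 + (V_2 - V_3)/1.1 + (V_2 - V_6)/620 = 0
  Node 3: (V_3 - V_2)/1.1 + (V_3 - V_7)/1100 = 0
  Node 4: (V_4 - V_5)/3.9 + (V_4 - 9)/220 + (V_4 - V_8)/1.1 = 0
  Node 5: (V_5 - V_4)/3.9 + (V_5 - V_6)/27 + (V_5 - V_1)/22000 + (V_5 - V_9)/3.6 = 0
  Node 6: (V_6 - V_5)/27 + (V_6 - V_7)/150 + (V_6 - V_2)/620 + (V_6 - V_10)/16000 = 0
  Node 7: (V_7 - V_6)/150 + (V_7 - V_3)/1100 + (V_7 - 0)/1800 = 0
  Node 8: (V_8 - V_9)/6800 + (V_8 - V_4)/1.1 = 0
  Node 9: (V_9 - V_8)/6800 + (V_9 - V_10)/43 + (V_9 - V_5)/3.6 = 0
  Node 10: (V_10 - V_9)/43 + (V_10 - 0)/33 + (V_10 - V_6)/16000 = 0
Collecting terms (coefficients in siemens):
  0.2566·V_1 - 0.2564·V_2 - 0.00004545·V_5 = 0.001324
  1.167·V_2 - 0.2564·V_1 - 0.9091·V_3 - 0.001613·V_6 = 0
  0.91·V_3 - 0.9091·V_2 - 0.0009091·V_7 = 0
  1.17·V_4 - 0.2564·V_5 - 0.9091·V_8 = 0.04091
  0.5713·V_5 - 0.00004545·V_1 - 0.2564·V_4 - 0.03704·V_6 - 0.2778·V_9 = 0
  0.04538·V_6 - 0.001613·V_2 - 0.03704·V_5 - 0.006667·V_7 - 0.0000625·V_10 = 0
  0.008131·V_7 - 0.0009091·V_3 - 0.006667·V_6 = 0
  0.9092·V_8 - 0.9091·V_4 - 0.0001471·V_9 = 0
  0.3012·V_9 - 0.2778·V_5 - 0.0001471·V_8 - 0.02326·V_10 = 0
  0.05362·V_10 - 0.0000625·V_6 - 0.02326·V_9 = 0
Solving these 10 simultaneous equations (Gaussian elimination) gives:
  V_1 = 2.653 V, V_2 = 2.65 V, V_3 = 2.649 V, V_4 = 2.456 V
  V_5 = 2.34 V, V_6 = 2.33 V, V_7 = 2.206 V, V_8 = 2.456 V
  V_9 = 2.235 V, V_10 = 0.9719 V
Power in each resistor, P = (ΔV)²/R:
  P_R1 = (9 - 2.653)²/6800 = 0.005923 W
  P_R2 = (2.653 - 2.65)²/3.9 = 0.000003294 W
  P_R3 = (2.65 - 2.649)²/1.1 = 0.0000001785 W
  P_R4 = (2.456 - 2.34)²/3.9 = 0.003443 W
  P_R5 = (2.34 - 2.33)²/27 = 0.000004138 W
  P_R6 = (2.33 - 2.206)²/150 = 0.0001016 W
  P_R7 = (2.456 - 2.235)²/6800 = 0.000007212 W
  P_R8 = (2.235 - 0.9719)²/43 = 0.03708 W
  P_R9 = (0.9719 - 0)²/33 = 0.02863 W
  P_R10 = (9 - 2.456)²/220 = 0.1946 W
  P_R11 = (2.653 - 2.34)²/22000 = 0.000004456 W
  P_R12 = (2.65 - 2.33)²/620 = 0.0001653 W
  P_R13 = (2.649 - 2.206)²/1100 = 0.0001785 W
  P_R14 = (2.456 - 2.456)²/1.1 = 0.000000001167 W
  P_R15 = (2.34 - 2.235)²/3.6 = 0.003098 W
  P_R16 = (2.33 - 0.9719)²/16000 = 0.0001152 W
  P_R17 = (2.206 - 0)²/1800 = 0.002704 W
P_total = P_R1 + P_R2 + P_R3 + P_R4 + P_R5 + P_R6 + P_R7 + P_R8 + P_R9 + P_R10 + P_R11 + P_R12 + P_R13 + P_R14 + P_R15 + P_R16 + P_R17 = 0.2761 W

Final answer: 0.2761 W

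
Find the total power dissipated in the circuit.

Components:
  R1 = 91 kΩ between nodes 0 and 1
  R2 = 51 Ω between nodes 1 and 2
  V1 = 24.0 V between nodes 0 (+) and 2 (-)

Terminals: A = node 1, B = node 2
Nodal analysis, taking node 2 as the 0 V reference.
Source V1 fixes V_0 = 24 V.
KCL at each unknown node (sum of currents leaving = 0; resistances in Ω):
  Node 1: (V_1 - 24)/91000 + (V_1 - 0)/51 = 0
Collecting terms: 0.01962 × V_1 = 0.0002637  =>  V_1 = 0.01344 V
Power in each resistor, P = (ΔV)²/R:
  P_R1 = (24 - 0.01344)²/91000 = 0.006323 W
  P_R2 = (0.01344 - 0)²/51 = 0.000003543 W
P_total = P_R1 + P_R2 = 0.006326 W

Final answer: 0.006326 W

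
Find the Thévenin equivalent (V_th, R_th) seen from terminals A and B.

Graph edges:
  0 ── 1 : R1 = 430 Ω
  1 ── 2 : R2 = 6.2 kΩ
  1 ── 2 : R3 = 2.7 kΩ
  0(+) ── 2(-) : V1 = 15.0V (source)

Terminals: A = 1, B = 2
Step 1 — V_th is the open-circuit voltage V_A - V_B (nothing connected across the terminals).
Nodal analysis, taking node 2 as the 0 V reference.
Source V1 fixes V_0 = 15 V.
KCL at each unknown node (sum of currents leaving = 0; resistances in Ω):
  Node 1: (V_1 - 15)/430 + (V_1 - 0)/6200 + (V_1 - 0)/2700 = 0
Collecting terms: 0.002857 × V_1 = 0.03488  =>  V_1 = 12.21 V
V_th = V_1 - V_2 = 12.21 - 0 = 12.21 V
Step 2 — R_th: zero the source — replace V1 by a short circuit (node 2 merges into node 0) — and find the resistance seen between A (node 1) and B (node 0).
Reduce the network between node 1 (A) and node 0 (B) by series/parallel combination:
  Rp1 = R1 ‖ R2 ‖ R3 (parallel, all between nodes 0 and 1) = 1/(1/430 + 1/6200 + 1/2700) = 350 Ω
R_th = 350 Ω

Final answer: V_th = 12.21 V, R_th = 350 Ω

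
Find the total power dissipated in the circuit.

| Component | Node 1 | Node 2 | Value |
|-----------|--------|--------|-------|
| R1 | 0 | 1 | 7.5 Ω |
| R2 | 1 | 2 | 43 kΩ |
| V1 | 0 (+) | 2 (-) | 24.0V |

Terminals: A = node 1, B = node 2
Nodal analysis, taking node 2 as the 0 V reference.
Source V1 fixes V_0 = 24 V.
KCL at each unknown node (sum of currents leaving = 0; resistances in Ω):
  Node 1: (V_1 - 24)/7.5 + (V_1 - 0)/43000 = 0
Collecting terms: 0.1334 × V_1 = 3.2  =>  V_1 = 24 V
Power in each resistor, P = (ΔV)²/R:
  P_R1 = (24 - 24)²/7.5 = 0.000002336 W
  P_R2 = (24 - 0)²/43000 = 0.01339 W
P_total = P_R1 + P_R2 = 0.01339 W

Final answer: 0.01339 W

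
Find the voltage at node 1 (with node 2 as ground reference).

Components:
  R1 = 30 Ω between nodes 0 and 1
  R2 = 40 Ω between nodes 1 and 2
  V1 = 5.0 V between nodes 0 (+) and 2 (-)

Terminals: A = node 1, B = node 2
Nodal analysis, taking node 2 as the 0 V reference.
Source V1 fixes V_0 = 5 V.
KCL at each unknown node (sum of currents leaving = 0; resistances in Ω):
  Node 1: (V_1 - 5)/30 + (V_1 - 0)/40 = 0
Collecting terms: 0.05833 × V_1 = 0.1667  =>  V_1 = 2.857 V
The requested potential is V_1 = 2.857 V.

Final answer: V_1 = 2.857 V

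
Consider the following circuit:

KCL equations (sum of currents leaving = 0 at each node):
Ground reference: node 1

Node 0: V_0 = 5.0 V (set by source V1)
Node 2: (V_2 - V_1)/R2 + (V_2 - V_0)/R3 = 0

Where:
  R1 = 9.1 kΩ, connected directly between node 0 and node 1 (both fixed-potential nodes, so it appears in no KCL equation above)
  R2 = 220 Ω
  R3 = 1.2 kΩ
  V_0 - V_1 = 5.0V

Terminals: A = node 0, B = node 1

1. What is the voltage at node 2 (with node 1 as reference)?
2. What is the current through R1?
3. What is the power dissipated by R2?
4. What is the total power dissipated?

Nodal analysis, taking node 1 as the 0 V reference.
Source V1 fixes V_0 = 5 V.
KCL at each unknown node (sum of currents leaving = 0; resistances in Ω):
  Node 2: (V_2 - 0)/220 + (V_2 - 5)/1200 = 0
Collecting terms: 0.005379 × V_2 = 0.004167  =>  V_2 = 0.7746 V
Part 1:
  Read off the nodal solution: V_2 = 0.7746 V
Part 2:
  I_R1 = (V_0 - V_1)/R1 = (5 - 0)/9100 = 0.0005495 A
  Magnitude: I_R1 = 0.0005495 A
Part 3:
  I_R2 = (V_1 - V_2)/R2 = (0 - 0.7746)/220 = -0.003521 A
  P_R2 = I_R2² × R2 = (-0.003521)² × 220 = 0.002728 W
Part 4:
  Power in each resistor, P = (ΔV)²/R:
    P_R1 = (5 - 0)²/9100 = 0.002747 W
    P_R2 = (0 - 0.7746)²/220 = 0.002728 W
    P_R3 = (5 - 0.7746)²/1200 = 0.01488 W
  P_total = P_R1 + P_R2 + P_R3 = 0.02035 W

Final answers:
1. V_2 = 0.7746 V
2. I_R1 = 0.0005495 A
3. P_R2 = 0.002728 W
4. P_total = 0.02035 W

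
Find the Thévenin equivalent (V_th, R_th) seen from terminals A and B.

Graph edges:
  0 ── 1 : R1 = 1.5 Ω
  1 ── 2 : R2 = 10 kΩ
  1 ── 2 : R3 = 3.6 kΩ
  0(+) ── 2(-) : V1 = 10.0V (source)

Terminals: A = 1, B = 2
Step 1 — V_th is the open-circuit voltage V_A - V_B (nothing connected across the terminals).
Nodal analysis, taking node 2 as the 0 V reference.
Source V1 fixes V_0 = 10 V.
KCL at each unknown node (sum of currents leaving = 0; resistances in Ω):
  Node 1: (V_1 - 10)/1.5 + (V_1 - 0)/10000 + (V_1 - 0)/3600 = 0
Collecting terms: 0.667 × V_1 = 6.667  =>  V_1 = 9.994 V
V_th = V_1 - V_2 = 9.994 - 0 = 9.994 V
Step 2 — R_th: zero the source — replace V1 by a short circuit (node 2 merges into node 0) — and find the resistance seen between A (node 1) and B (node 0).
Reduce the network between node 1 (A) and node 0 (B) by series/parallel combination:
  Rp1 = R1 ‖ R2 ‖ R3 (parallel, all between nodes 0 and 1) = 1/(1/1.5 + 1/10000 + 1/3600) = 1.499 Ω
R_th = 1.499 Ω

Final answer: V_th = 9.994 V, R_th = 1.499 Ω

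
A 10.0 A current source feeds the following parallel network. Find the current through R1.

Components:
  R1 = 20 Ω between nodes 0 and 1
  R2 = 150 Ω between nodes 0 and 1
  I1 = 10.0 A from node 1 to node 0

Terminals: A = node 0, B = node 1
All resistors sit directly between nodes 0 and 1, so they are in parallel and share one voltage V; the full source current 10 A splits among them.
1/R_par = 1/20 + 1/150 = 0.05667 S  =>  R_par = 17.65 Ω
V = I × R_par = 10 × 17.65 = 176.5 V
I_R1 = V/R1 = 176.5/20 = 8.824 A

Final answer: 8.824 A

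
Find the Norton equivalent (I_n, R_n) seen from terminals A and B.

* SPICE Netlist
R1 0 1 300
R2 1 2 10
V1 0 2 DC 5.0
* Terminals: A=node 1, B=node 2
Find the Thévenin equivalent first; then I_n = V_th/R_th and R_n = R_th.
Step 1 — V_th is the open-circuit voltage V_A - V_B (nothing connected across the terminals).
Nodal analysis, taking node 2 as the 0 V reference.
Source V1 fixes V_0 = 5 V.
KCL at each unknown node (sum of currents leaving = 0; resistances in Ω):
  Node 1: (V_1 - 5)/300 + (V_1 - 0)/10 = 0
Collecting terms: 0.1033 × V_1 = 0.01667  =>  V_1 = 0.1613 V
V_th = V_1 - V_2 = 0.1613 - 0 = 0.1613 V
Step 2 — R_th: zero the source — replace V1 by a short circuit (node 2 merges into node 0) — and find the resistance seen between A (node 1) and B (node 0).
Reduce the network between node 1 (A) and node 0 (B) by series/parallel combination:
  Rp1 = R1 ‖ R2 (parallel, both between nodes 0 and 1) = 1/(1/300 + 1/10) = 9.677 Ω
R_th = 9.677 Ω
I_n = V_th/R_th = 0.1613/9.677 = 0.01667 A, and R_n = R_th = 9.677 Ω

Final answer: I_n = 0.01667 A, R_n = 9.677 Ω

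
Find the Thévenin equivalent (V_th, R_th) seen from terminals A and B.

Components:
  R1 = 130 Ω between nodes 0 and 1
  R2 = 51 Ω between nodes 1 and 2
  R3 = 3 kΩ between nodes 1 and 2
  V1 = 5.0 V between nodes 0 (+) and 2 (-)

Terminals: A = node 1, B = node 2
Step 1 — V_th is the open-circuit voltage V_A - V_B (nothing connected across the terminals).
Nodal analysis, taking node 2 as the 0 V reference.
Source V1 fixes V_0 = 5 V.
KCL at each unknown node (sum of currents leaving = 0; resistances in Ω):
  Node 1: (V_1 - 5)/130 + (V_1 - 0)/51 + (V_1 - 0)/3000 = 0
Collecting terms: 0.02763 × V_1 = 0.03846  =>  V_1 = 1.392 V
V_th = V_1 - V_2 = 1.392 - 0 = 1.392 V
Step 2 — R_th: zero the source — replace V1 by a short circuit (node 2 merges into node 0) — and find the resistance seen between A (node 1) and B (node 0).
Reduce the network between node 1 (A) and node 0 (B) by series/parallel combination:
  Rp1 = R1 ‖ R2 ‖ R3 (parallel, all between nodes 0 and 1) = 1/(1/130 + 1/51 + 1/3000) = 36.19 Ω
R_th = 36.19 Ω

Final answer: V_th = 1.392 V, R_th = 36.19 Ω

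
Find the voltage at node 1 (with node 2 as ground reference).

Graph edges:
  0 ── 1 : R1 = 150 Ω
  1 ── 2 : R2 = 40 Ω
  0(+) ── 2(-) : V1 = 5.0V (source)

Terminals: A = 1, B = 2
Nodal analysis, taking node 2 as the 0 V reference.
Source V1 fixes V_0 = 5 V.
KCL at each unknown node (sum of currents leaving = 0; resistances in Ω):
  Node 1: (V_1 - 5)/150 + (V_1 - 0)/40 = 0
Collecting terms: 0.03167 × V_1 = 0.03333  =>  V_1 = 1.053 V
The requested potential is V_1 = 1.053 V.

Final answer: V_1 = 1.053 V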